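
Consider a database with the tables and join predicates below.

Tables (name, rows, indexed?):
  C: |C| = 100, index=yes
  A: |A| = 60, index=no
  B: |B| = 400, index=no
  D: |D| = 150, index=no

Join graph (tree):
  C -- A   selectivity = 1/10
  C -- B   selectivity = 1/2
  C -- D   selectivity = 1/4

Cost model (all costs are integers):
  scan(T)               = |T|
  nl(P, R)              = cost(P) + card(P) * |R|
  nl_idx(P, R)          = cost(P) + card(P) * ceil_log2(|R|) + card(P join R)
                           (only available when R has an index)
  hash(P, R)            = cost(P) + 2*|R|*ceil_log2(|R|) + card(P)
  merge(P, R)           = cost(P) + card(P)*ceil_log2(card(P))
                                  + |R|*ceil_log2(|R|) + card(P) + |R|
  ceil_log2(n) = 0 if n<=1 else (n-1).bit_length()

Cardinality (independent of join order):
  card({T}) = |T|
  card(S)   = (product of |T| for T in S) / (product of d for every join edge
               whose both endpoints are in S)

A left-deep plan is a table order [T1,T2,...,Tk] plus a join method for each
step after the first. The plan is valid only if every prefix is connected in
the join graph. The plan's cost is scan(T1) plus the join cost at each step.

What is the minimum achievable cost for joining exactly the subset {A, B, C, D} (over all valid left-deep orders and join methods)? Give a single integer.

Selinger DP over subsets of {A,B,C,D}:
  {C}: scan cost=100, card=100
  {A}: scan cost=60, card=60
  {B}: scan cost=400, card=400
  {D}: scan cost=150, card=150
  {AC}: card=600; try (A,hash)→920, (C,nl_idx)→1080, (C,merge)→1280, (A,merge)→1320, (C,hash)→1520, (C,nl)→6060 …(+1); best=920 via (A,hash)
  {BC}: card=20000; try (C,hash)→2200, (B,merge)→4900, (C,merge)→5200, (B,hash)→7400, (C,nl_idx)→23200, (B,nl)→40100 …(+1); best=2200 via (C,hash)
  {CD}: card=3750; try (C,hash)→1700, (D,merge)→2250, (C,merge)→2300, (D,hash)→2600, (C,nl_idx)→4950, (D,nl)→15100 …(+1); best=1700 via (C,hash)
  {ABC}: card=120000; try (B,hash)→8720, (B,merge)→11520, (A,hash)→22920, (B,nl)→240920, (A,merge)→322620, (A,nl)→1202200; best=8720 via (B,hash)
  {ACD}: card=22500; try (D,hash)→3920, (A,hash)→6170, (D,merge)→8870, (A,merge)→50870, (D,nl)→90920, (A,nl)→226700; best=3920 via (D,hash)
  {BCD}: card=750000; try (B,hash)→12650, (D,hash)→24600, (B,merge)→54450, (D,merge)→323550, (B,nl)→1501700, (D,nl)→3002200; best=12650 via (B,hash)
  {ABCD}: card=4500000; try (B,hash)→33620, (D,hash)→131120, (B,merge)→367920, (A,hash)→763370, (D,merge)→2170070, (B,nl)→9003920 …(+3); best=33620 via (B,hash)

33620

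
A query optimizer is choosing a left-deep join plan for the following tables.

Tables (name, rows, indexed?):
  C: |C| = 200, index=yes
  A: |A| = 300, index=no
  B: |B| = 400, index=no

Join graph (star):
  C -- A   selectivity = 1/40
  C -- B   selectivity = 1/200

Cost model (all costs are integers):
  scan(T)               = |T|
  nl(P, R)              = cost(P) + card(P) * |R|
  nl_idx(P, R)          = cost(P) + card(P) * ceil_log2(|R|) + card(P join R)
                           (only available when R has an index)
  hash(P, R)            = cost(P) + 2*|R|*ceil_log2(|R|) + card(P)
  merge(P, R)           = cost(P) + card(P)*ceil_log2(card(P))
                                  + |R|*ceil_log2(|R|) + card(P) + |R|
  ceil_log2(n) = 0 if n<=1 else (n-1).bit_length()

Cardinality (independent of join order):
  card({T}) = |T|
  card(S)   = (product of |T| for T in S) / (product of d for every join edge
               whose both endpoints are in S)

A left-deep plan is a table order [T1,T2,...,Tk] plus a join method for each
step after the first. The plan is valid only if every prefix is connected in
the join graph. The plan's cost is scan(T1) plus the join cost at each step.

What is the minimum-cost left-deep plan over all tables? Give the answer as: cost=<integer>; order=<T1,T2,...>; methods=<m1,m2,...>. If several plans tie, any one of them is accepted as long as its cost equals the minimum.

cost=9800; order=B,C,A; methods=hash,hash

Selinger DP (subsets sized 1..n):
  {C}: scan cost=200, card=200
  {A}: scan cost=300, card=300
  {B}: scan cost=400, card=400
  {AC}: card=1500; try (C,hash)→3800, (C,nl_idx)→4200, (A,merge)→5000, (C,merge)→5100, (A,hash)→5800, (A,nl)→60200 …(+1); best=3800 via (C,hash)
  {BC}: card=400; try (C,hash)→4000, (C,nl_idx)→4000, (B,merge)→6000, (C,merge)→6200, (B,hash)→7600, (B,nl)→80200 …(+1); best=4000 via (C,hash)
  {ABC}: card=3000; try (A,hash)→9800, (A,merge)→11000, (B,hash)→12500, (B,merge)→25800, (A,nl)→124000, (B,nl)→603800; best=9800 via (A,hash)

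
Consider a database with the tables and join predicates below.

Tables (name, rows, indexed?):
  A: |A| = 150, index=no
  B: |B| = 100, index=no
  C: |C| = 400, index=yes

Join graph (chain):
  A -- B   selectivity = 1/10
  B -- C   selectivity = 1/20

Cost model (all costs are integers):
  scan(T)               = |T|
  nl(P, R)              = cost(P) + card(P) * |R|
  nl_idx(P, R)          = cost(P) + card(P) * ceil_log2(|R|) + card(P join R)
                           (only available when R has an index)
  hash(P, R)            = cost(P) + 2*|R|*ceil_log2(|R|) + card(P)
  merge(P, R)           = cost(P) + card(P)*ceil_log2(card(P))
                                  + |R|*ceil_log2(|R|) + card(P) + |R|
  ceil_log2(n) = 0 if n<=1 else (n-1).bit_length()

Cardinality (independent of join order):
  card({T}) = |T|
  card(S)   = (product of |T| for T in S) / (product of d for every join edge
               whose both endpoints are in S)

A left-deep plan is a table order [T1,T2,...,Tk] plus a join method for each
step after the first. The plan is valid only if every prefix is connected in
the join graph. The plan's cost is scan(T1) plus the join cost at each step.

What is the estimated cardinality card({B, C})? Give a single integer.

2000

Tables in S: B(100), C(400)
Edges inside S: B-C(d=20)
numerator = 100 * 400 = 40000
denominator = 20 = 20
card(S) = 40000 / 20 = 2000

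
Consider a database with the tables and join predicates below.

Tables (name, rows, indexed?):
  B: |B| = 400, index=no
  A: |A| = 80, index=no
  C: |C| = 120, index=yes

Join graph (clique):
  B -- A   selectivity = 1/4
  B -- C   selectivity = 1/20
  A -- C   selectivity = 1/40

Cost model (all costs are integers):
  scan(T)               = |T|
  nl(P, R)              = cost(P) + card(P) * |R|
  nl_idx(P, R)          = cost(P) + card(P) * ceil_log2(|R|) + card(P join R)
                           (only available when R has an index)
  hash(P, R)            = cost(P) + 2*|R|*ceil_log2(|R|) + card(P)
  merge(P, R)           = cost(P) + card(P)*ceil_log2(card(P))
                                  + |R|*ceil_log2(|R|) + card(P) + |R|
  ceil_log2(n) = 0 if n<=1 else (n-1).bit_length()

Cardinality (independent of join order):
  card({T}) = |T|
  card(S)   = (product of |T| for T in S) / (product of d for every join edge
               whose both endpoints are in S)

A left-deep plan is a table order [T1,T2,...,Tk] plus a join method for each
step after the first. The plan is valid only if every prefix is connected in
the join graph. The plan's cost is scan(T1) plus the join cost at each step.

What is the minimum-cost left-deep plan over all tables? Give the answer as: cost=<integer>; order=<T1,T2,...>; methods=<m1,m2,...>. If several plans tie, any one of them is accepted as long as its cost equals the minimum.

Selinger DP (subsets sized 1..n):
  {B}: scan cost=400, card=400
  {A}: scan cost=80, card=80
  {C}: scan cost=120, card=120
  {AB}: card=8000; try (A,hash)→1920, (B,merge)→4720, (A,merge)→5040, (B,hash)→7360, (B,nl)→32080, (A,nl)→32400; best=1920 via (A,hash)
  {BC}: card=2400; try (C,hash)→2480, (B,merge)→5080, (C,merge)→5360, (C,nl_idx)→5600, (B,hash)→7440, (B,nl)→48120 …(+1); best=2480 via (C,hash)
  {AC}: card=240; try (C,nl_idx)→880, (A,hash)→1360, (C,merge)→1680, (A,merge)→1720, (C,hash)→1840, (C,nl)→9680 …(+1); best=880 via (C,nl_idx)
  {ABC}: card=1200; try (A,hash)→6000, (B,merge)→7040, (B,hash)→8320, (C,hash)→11600, (A,merge)→34320, (C,nl_idx)→59120 …(+4); best=6000 via (A,hash)

cost=6000; order=B,C,A; methods=hash,hash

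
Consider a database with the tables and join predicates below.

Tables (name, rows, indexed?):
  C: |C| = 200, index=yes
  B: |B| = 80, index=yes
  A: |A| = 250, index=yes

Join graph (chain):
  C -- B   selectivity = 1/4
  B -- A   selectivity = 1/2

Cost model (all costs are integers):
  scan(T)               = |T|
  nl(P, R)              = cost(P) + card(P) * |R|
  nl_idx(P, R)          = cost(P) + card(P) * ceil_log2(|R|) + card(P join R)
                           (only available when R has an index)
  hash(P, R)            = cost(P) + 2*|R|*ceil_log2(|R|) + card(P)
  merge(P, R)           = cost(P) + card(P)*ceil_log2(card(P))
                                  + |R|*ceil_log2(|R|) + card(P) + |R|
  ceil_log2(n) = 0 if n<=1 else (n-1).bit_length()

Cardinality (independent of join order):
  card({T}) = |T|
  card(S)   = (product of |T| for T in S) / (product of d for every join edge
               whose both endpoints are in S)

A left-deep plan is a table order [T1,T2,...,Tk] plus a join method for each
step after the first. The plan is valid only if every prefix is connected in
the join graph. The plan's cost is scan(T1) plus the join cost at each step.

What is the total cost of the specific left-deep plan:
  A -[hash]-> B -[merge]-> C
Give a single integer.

step 1: scan A: cost=250, card=250
step 2: join B via hash
    card(P join B) = 250*80/(2) = 10000
    cost = 250 + 2*80*7 + 250 = 1620
step 3: join C via merge
    card(P join C) = 10000*200/(4) = 500000
    cost = 1620 + 10000*14 + 200*8 + 10000 + 200 = 153420

153420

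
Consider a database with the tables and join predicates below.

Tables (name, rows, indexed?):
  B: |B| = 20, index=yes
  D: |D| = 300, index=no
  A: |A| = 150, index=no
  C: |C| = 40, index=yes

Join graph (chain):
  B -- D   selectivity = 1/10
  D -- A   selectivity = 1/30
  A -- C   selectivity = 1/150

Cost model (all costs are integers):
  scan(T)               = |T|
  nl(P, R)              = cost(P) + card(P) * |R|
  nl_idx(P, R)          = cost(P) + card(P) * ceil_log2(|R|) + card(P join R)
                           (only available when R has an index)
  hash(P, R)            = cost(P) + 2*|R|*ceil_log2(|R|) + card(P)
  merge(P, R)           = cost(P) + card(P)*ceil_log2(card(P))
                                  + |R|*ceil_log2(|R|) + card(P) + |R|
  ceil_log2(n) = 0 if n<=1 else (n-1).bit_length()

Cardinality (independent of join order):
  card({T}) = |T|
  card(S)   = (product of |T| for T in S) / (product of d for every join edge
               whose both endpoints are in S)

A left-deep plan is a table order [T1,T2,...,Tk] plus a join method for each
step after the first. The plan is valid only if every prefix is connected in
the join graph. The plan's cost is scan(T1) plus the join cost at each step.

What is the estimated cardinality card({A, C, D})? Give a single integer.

400

Tables in S: A(150), C(40), D(300)
Edges inside S: D-A(d=30), A-C(d=150)
numerator = 150 * 40 * 300 = 1800000
denominator = 30 * 150 = 4500
card(S) = 1800000 / 4500 = 400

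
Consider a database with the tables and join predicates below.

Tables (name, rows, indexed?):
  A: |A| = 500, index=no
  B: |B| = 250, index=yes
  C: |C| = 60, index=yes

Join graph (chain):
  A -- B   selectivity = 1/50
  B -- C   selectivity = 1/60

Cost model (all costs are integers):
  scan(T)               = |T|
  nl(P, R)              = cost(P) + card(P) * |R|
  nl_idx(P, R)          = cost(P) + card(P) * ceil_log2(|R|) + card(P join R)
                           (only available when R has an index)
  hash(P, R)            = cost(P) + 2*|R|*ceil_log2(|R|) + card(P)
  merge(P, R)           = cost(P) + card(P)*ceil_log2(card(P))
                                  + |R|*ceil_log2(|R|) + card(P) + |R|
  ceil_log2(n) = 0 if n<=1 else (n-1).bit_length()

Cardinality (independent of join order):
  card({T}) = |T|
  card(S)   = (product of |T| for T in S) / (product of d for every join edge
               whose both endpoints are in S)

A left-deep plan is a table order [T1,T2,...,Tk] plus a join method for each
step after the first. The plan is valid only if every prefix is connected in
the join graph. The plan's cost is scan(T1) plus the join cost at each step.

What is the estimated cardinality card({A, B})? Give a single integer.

2500

Tables in S: A(500), B(250)
Edges inside S: A-B(d=50)
numerator = 500 * 250 = 125000
denominator = 50 = 50
card(S) = 125000 / 50 = 2500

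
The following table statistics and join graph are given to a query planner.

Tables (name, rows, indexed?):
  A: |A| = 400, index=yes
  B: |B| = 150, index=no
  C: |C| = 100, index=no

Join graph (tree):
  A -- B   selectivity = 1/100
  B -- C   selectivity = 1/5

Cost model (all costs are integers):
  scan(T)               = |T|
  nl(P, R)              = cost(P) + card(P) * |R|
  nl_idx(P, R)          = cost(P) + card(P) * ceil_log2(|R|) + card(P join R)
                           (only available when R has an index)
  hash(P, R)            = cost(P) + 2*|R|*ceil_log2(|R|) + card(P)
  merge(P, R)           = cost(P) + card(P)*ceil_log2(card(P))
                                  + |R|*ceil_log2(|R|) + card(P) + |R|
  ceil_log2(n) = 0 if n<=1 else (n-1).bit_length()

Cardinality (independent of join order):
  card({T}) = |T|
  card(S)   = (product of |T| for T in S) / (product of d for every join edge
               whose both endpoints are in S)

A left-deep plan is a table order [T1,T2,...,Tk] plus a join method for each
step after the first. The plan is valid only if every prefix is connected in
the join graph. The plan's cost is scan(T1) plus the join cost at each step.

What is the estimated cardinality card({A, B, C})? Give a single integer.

Tables in S: A(400), B(150), C(100)
Edges inside S: A-B(d=100), B-C(d=5)
numerator = 400 * 150 * 100 = 6000000
denominator = 100 * 5 = 500
card(S) = 6000000 / 500 = 12000

12000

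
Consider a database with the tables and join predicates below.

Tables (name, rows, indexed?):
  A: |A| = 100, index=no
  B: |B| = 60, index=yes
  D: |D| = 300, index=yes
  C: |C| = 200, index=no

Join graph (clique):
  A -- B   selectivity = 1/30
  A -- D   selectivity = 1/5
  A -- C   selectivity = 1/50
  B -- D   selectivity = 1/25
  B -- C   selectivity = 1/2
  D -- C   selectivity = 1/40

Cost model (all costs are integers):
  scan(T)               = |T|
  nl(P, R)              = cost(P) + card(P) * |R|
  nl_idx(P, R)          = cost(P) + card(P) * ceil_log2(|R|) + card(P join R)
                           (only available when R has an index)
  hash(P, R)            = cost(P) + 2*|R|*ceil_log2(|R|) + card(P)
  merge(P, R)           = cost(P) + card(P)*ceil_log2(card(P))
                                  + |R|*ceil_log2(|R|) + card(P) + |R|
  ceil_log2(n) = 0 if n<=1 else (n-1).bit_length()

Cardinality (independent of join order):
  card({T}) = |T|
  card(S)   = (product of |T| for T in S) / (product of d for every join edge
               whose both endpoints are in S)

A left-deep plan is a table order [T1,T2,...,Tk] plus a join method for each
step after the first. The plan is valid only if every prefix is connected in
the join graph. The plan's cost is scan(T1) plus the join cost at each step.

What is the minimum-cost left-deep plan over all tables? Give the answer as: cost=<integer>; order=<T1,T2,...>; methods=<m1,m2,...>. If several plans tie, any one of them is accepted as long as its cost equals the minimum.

cost=6544; order=C,A,B,D; methods=hash,hash,nl_idx

Selinger DP (subsets sized 1..n):
  {A}: scan cost=100, card=100
  {B}: scan cost=60, card=60
  {D}: scan cost=300, card=300
  {C}: scan cost=200, card=200
  {AB}: card=200; try (B,nl_idx)→900, (B,hash)→920, (A,merge)→1280, (B,merge)→1320, (A,hash)→1520, (A,nl)→6060 …(+1); best=900 via (B,nl_idx)
  {AD}: card=6000; try (A,hash)→2000, (D,merge)→3900, (A,merge)→4100, (D,hash)→5600, (D,nl_idx)→7000, (D,nl)→30100 …(+1); best=2000 via (A,hash)
  {AC}: card=400; try (A,hash)→1800, (C,merge)→2700, (A,merge)→2800, (C,hash)→3400, (C,nl)→20100, (A,nl)→20200; best=1800 via (A,hash)
  {BD}: card=720; try (D,nl_idx)→1320, (B,hash)→1320, (B,nl_idx)→2820, (D,merge)→3480, (B,merge)→3720, (D,hash)→5520 …(+2); best=1320 via (D,nl_idx)
  {BC}: card=6000; try (B,hash)→1120, (C,merge)→2280, (B,merge)→2420, (C,hash)→3320, (B,nl_idx)→7400, (C,nl)→12060 …(+1); best=1120 via (B,hash)
  {CD}: card=1500; try (D,nl_idx)→3500, (C,hash)→3800, (D,merge)→5000, (C,merge)→5100, (D,hash)→5800, (D,nl)→60200 …(+1); best=3500 via (D,nl_idx)
  {ABD}: card=480; try (D,nl_idx)→3180, (A,hash)→3440, (D,merge)→5700, (D,hash)→6500, (B,hash)→8720, (A,merge)→10040 …(+5); best=3180 via (D,nl_idx)
  {ABC}: card=400; try (B,hash)→2920, (C,hash)→4300, (C,merge)→4500, (B,nl_idx)→4600, (B,merge)→6220, (A,hash)→8520 …(+4); best=2920 via (B,hash)
  {ACD}: card=600; try (D,nl_idx)→6000, (A,hash)→6400, (D,hash)→7600, (D,merge)→8800, (C,hash)→11200, (A,merge)→22300 …(+4); best=6000 via (D,nl_idx)
  {BCD}: card=1800; try (C,hash)→5240, (B,hash)→5720, (C,merge)→11040, (D,hash)→12520, (B,nl_idx)→14300, (B,merge)→21920 …(+5); best=5240 via (C,hash)
  {ABCD}: card=24; try (D,nl_idx)→6544, (C,hash)→6860, (B,hash)→7320, (A,hash)→8440, (D,hash)→8720, (B,nl_idx)→9624 …(+8); best=6544 via (D,nl_idx)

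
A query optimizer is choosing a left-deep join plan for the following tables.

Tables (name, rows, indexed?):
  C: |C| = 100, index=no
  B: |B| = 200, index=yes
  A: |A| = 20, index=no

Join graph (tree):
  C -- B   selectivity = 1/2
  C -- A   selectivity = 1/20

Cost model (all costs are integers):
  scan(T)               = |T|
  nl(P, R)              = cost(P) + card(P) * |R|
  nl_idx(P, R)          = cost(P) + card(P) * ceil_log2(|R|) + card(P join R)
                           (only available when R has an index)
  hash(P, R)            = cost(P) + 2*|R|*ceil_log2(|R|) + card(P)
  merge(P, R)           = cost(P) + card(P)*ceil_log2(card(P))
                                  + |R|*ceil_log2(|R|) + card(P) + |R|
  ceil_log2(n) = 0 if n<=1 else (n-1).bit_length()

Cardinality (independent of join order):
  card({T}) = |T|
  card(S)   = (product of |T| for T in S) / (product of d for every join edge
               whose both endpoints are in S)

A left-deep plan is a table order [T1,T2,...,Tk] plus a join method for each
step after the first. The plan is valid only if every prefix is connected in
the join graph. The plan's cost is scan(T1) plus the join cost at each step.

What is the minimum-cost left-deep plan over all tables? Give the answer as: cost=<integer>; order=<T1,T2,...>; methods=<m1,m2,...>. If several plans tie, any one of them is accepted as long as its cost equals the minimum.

Selinger DP (subsets sized 1..n):
  {C}: scan cost=100, card=100
  {B}: scan cost=200, card=200
  {A}: scan cost=20, card=20
  {BC}: card=10000; try (C,hash)→1800, (B,merge)→2700, (C,merge)→2800, (B,hash)→3400, (B,nl_idx)→10900, (B,nl)→20100 …(+1); best=1800 via (C,hash)
  {AC}: card=100; try (A,hash)→400, (C,merge)→940, (A,merge)→1020, (C,hash)→1440, (C,nl)→2020, (A,nl)→2100; best=400 via (A,hash)
  {ABC}: card=10000; try (B,merge)→3000, (B,hash)→3700, (B,nl_idx)→11200, (A,hash)→12000, (B,nl)→20400, (A,merge)→151920 …(+1); best=3000 via (B,merge)

cost=3000; order=C,A,B; methods=hash,merge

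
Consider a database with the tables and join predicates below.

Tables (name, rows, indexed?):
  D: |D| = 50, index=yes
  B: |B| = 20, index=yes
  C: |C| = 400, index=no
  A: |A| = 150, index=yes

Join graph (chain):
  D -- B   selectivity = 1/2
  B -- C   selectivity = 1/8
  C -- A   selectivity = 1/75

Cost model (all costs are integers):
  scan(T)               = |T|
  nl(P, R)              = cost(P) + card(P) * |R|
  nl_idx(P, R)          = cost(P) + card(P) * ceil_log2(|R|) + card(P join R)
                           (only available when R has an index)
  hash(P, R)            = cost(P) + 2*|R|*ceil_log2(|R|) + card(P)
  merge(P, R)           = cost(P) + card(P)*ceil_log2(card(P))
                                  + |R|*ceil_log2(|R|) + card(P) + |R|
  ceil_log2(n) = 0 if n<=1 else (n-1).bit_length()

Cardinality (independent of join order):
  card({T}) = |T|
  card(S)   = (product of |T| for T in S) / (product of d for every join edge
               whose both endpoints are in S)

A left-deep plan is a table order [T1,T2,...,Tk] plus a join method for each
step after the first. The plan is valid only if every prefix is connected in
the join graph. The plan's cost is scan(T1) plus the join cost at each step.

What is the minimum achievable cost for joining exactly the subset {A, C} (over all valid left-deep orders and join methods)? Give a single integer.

3200

Selinger DP over subsets of {A,C}:
  {C}: scan cost=400, card=400
  {A}: scan cost=150, card=150
  {AC}: card=800; try (A,hash)→3200, (A,nl_idx)→4400, (C,merge)→5500, (A,merge)→5750, (C,hash)→7500, (C,nl)→60150 …(+1); best=3200 via (A,hash)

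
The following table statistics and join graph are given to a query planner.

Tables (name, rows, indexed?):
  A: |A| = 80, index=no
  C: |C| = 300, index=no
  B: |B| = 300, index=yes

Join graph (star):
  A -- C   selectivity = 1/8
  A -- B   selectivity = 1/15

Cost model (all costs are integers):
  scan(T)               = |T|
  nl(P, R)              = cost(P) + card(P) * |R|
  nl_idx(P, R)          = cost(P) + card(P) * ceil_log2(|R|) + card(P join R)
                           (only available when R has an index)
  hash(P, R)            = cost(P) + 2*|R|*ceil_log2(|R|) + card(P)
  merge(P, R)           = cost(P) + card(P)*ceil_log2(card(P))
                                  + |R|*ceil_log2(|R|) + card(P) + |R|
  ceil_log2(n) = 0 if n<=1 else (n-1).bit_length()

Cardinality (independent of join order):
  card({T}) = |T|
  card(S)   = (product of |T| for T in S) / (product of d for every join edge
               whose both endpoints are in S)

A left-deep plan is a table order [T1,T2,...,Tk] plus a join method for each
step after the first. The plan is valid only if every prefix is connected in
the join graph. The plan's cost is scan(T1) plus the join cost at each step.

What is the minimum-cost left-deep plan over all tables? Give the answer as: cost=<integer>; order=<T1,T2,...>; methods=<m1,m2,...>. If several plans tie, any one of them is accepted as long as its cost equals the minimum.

cost=8720; order=B,A,C; methods=hash,hash

Selinger DP (subsets sized 1..n):
  {A}: scan cost=80, card=80
  {C}: scan cost=300, card=300
  {B}: scan cost=300, card=300
  {AC}: card=3000; try (A,hash)→1720, (C,merge)→3720, (A,merge)→3940, (C,hash)→5560, (C,nl)→24080, (A,nl)→24300; best=1720 via (A,hash)
  {AB}: card=1600; try (A,hash)→1720, (B,nl_idx)→2400, (B,merge)→3720, (A,merge)→3940, (B,hash)→5560, (B,nl)→24080 …(+1); best=1720 via (A,hash)
  {ABC}: card=60000; try (C,hash)→8720, (B,hash)→10120, (C,merge)→23920, (B,merge)→43720, (B,nl_idx)→88720, (C,nl)→481720 …(+1); best=8720 via (C,hash)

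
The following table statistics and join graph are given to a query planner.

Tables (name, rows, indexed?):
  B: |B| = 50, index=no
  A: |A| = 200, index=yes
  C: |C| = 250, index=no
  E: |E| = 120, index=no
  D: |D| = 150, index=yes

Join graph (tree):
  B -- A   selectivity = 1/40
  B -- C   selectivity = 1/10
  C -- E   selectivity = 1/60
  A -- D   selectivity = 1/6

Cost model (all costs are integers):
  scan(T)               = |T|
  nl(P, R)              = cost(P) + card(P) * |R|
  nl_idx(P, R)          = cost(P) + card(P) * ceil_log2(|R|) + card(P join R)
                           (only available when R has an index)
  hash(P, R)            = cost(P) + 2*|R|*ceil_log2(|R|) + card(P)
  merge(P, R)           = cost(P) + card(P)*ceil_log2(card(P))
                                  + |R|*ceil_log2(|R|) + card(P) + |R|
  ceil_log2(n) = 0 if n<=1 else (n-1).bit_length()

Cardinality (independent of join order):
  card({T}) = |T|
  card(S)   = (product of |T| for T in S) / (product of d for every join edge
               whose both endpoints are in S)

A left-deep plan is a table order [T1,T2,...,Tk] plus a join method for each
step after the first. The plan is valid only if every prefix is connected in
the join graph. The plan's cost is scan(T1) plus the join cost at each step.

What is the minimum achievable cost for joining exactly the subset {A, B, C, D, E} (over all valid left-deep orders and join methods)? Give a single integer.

Selinger DP over subsets of {A,B,C,D,E}:
  {B}: scan cost=50, card=50
  {A}: scan cost=200, card=200
  {C}: scan cost=250, card=250
  {E}: scan cost=120, card=120
  {D}: scan cost=150, card=150
  {AB}: card=250; try (A,nl_idx)→700, (B,hash)→1000, (A,merge)→2200, (B,merge)→2350, (A,hash)→3300, (A,nl)→10050 …(+1); best=700 via (A,nl_idx)
  {BC}: card=1250; try (B,hash)→1100, (C,merge)→2650, (B,merge)→2850, (C,hash)→4100, (C,nl)→12550, (B,nl)→12750; best=1100 via (B,hash)
  {AD}: card=5000; try (D,hash)→2800, (A,merge)→3300, (D,merge)→3350, (A,hash)→3500, (A,nl_idx)→6350, (D,nl_idx)→6800 …(+2); best=2800 via (D,hash)
  {CE}: card=500; try (E,hash)→2180, (C,merge)→3330, (E,merge)→3460, (C,hash)→4240, (C,nl)→30120, (E,nl)→30250; best=2180 via (E,hash)
  {ABC}: card=6250; try (C,hash)→4950, (C,merge)→5200, (A,hash)→5550, (A,nl_idx)→17350, (A,merge)→17900, (C,nl)→63200 …(+1); best=4950 via (C,hash)
  {ABD}: card=6250; try (D,hash)→3350, (D,merge)→4300, (B,hash)→8400, (D,nl_idx)→8950, (D,nl)→38200, (B,merge)→73150 …(+1); best=3350 via (D,hash)
  {BCE}: card=2500; try (B,hash)→3280, (E,hash)→4030, (B,merge)→7530, (E,merge)→17060, (B,nl)→27180, (E,nl)→151100; best=3280 via (B,hash)
  {ABCE}: card=12500; try (A,hash)→8980, (E,hash)→12880, (A,nl_idx)→35780, (A,merge)→37580, (E,merge)→93410, (A,nl)→503280 …(+1); best=8980 via (A,hash)
  {ABCD}: card=156250; try (D,hash)→13600, (C,hash)→13600, (C,merge)→93100, (D,merge)→93800, (D,nl_idx)→211200, (D,nl)→942450 …(+1); best=13600 via (D,hash)
  {ABCDE}: card=312500; try (D,hash)→23880, (E,hash)→171530, (D,merge)→197830, (D,nl_idx)→421480, (D,nl)→1883980, (E,merge)→2983310 …(+1); best=23880 via (D,hash)

23880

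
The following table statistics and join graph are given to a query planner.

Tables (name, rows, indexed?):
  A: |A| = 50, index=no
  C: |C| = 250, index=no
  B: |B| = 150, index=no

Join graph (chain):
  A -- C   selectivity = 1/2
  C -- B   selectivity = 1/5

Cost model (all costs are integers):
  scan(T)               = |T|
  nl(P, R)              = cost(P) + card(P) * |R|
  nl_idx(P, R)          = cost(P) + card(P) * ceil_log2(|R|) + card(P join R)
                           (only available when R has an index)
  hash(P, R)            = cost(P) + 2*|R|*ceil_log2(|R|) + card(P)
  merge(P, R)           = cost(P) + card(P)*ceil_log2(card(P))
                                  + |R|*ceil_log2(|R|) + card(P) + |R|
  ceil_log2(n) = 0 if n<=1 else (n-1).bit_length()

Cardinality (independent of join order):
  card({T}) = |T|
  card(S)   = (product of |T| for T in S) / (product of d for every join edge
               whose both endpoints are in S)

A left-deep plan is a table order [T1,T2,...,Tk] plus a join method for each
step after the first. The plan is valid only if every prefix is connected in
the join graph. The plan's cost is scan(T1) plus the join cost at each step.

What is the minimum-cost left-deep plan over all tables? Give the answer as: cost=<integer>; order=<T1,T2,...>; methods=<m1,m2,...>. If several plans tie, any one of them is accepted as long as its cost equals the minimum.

cost=9750; order=C,A,B; methods=hash,hash

Selinger DP (subsets sized 1..n):
  {A}: scan cost=50, card=50
  {C}: scan cost=250, card=250
  {B}: scan cost=150, card=150
  {AC}: card=6250; try (A,hash)→1100, (C,merge)→2650, (A,merge)→2850, (C,hash)→4100, (C,nl)→12550, (A,nl)→12750; best=1100 via (A,hash)
  {BC}: card=7500; try (B,hash)→2900, (C,merge)→3750, (B,merge)→3850, (C,hash)→4300, (C,nl)→37650, (B,nl)→37750; best=2900 via (B,hash)
  {ABC}: card=187500; try (B,hash)→9750, (A,hash)→11000, (B,merge)→89950, (A,merge)→108250, (A,nl)→377900, (B,nl)→938600; best=9750 via (B,hash)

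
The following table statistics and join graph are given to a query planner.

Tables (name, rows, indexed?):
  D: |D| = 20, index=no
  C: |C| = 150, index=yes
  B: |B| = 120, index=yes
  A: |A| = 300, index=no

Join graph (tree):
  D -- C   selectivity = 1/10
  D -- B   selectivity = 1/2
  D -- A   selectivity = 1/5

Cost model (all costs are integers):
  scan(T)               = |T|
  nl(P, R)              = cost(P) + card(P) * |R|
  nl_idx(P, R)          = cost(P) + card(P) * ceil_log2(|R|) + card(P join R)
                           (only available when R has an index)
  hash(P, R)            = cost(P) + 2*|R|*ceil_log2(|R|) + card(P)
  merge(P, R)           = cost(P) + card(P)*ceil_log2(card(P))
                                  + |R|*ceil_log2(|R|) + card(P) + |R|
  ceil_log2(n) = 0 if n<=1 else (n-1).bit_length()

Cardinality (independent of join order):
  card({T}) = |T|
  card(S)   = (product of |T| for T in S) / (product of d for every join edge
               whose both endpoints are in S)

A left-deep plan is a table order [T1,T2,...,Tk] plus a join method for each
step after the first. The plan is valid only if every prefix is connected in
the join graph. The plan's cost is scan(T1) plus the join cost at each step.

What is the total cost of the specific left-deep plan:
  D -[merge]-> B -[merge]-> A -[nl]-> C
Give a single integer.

step 1: scan D: cost=20, card=20
step 2: join B via merge
    card(P join B) = 20*120/(2) = 1200
    cost = 20 + 20*5 + 120*7 + 20 + 120 = 1100
step 3: join A via merge
    card(P join A) = 1200*300/(5) = 72000
    cost = 1100 + 1200*11 + 300*9 + 1200 + 300 = 18500
step 4: join C via nl
    card(P join C) = 72000*150/(10) = 1080000
    cost = 18500 + 72000*150 = 10818500

10818500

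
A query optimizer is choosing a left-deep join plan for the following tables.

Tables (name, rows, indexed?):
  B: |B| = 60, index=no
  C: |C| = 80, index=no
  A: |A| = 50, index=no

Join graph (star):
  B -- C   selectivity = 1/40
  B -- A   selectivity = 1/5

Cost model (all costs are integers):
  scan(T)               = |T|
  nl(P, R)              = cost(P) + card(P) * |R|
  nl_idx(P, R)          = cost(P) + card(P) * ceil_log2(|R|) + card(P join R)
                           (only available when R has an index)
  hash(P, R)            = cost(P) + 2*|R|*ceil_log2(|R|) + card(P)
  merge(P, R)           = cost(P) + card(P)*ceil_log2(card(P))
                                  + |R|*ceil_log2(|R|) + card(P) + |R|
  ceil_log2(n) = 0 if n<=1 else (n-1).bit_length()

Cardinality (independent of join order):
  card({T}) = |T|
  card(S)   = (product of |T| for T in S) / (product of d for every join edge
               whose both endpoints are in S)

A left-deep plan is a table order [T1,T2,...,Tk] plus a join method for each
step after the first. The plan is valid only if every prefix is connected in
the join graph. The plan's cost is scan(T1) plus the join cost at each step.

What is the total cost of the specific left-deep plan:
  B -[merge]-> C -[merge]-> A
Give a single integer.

step 1: scan B: cost=60, card=60
step 2: join C via merge
    card(P join C) = 60*80/(40) = 120
    cost = 60 + 60*6 + 80*7 + 60 + 80 = 1120
step 3: join A via merge
    card(P join A) = 120*50/(5) = 1200
    cost = 1120 + 120*7 + 50*6 + 120 + 50 = 2430

2430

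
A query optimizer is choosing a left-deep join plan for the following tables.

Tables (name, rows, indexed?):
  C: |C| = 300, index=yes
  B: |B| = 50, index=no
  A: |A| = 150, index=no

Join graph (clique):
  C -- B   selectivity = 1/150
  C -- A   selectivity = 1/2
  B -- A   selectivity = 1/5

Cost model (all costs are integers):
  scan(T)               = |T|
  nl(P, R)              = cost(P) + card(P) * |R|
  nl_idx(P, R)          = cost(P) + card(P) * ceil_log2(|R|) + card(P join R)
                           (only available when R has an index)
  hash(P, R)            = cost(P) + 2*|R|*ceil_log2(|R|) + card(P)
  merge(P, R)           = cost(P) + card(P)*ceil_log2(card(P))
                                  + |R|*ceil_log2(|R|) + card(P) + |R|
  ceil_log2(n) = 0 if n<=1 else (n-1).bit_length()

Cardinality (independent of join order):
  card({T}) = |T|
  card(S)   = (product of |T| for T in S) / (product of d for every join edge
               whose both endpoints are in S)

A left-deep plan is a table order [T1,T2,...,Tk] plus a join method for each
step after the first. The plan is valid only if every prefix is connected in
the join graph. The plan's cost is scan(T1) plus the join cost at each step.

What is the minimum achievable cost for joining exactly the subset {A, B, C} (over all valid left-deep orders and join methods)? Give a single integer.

Selinger DP over subsets of {A,B,C}:
  {C}: scan cost=300, card=300
  {B}: scan cost=50, card=50
  {A}: scan cost=150, card=150
  {BC}: card=100; try (C,nl_idx)→600, (B,hash)→1200, (C,merge)→3400, (B,merge)→3650, (C,hash)→5500, (C,nl)→15050 …(+1); best=600 via (C,nl_idx)
  {AC}: card=22500; try (A,hash)→3000, (C,merge)→4500, (A,merge)→4650, (C,hash)→5700, (C,nl_idx)→24000, (C,nl)→45150 …(+1); best=3000 via (A,hash)
  {AB}: card=1500; try (B,hash)→900, (A,merge)→1750, (B,merge)→1850, (A,hash)→2500, (A,nl)→7550, (B,nl)→7650; best=900 via (B,hash)
  {ABC}: card=1500; try (A,merge)→2750, (A,hash)→3100, (C,hash)→7800, (A,nl)→15600, (C,nl_idx)→15900, (C,merge)→21900 …(+4); best=2750 via (A,merge)

2750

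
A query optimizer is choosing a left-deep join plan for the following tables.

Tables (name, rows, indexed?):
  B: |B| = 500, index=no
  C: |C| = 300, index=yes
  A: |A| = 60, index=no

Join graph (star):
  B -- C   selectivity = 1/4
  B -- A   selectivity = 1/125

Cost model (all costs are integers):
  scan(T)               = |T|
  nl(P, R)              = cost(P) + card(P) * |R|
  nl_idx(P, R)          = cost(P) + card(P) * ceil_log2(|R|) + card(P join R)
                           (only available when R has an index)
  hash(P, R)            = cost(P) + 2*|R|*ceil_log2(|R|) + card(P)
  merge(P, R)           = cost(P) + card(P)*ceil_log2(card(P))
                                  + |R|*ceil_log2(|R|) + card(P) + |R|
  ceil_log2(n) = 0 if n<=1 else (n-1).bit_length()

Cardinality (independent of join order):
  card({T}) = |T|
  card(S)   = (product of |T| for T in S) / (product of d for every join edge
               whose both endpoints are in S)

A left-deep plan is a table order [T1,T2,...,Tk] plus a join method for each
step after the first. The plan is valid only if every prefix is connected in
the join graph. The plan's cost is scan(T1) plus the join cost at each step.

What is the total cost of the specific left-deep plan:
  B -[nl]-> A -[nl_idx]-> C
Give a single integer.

step 1: scan B: cost=500, card=500
step 2: join A via nl
    card(P join A) = 500*60/(125) = 240
    cost = 500 + 500*60 = 30500
step 3: join C via nl_idx
    card(P join C) = 240*300/(4) = 18000
    cost = 30500 + 240*9 + 18000 = 50660

50660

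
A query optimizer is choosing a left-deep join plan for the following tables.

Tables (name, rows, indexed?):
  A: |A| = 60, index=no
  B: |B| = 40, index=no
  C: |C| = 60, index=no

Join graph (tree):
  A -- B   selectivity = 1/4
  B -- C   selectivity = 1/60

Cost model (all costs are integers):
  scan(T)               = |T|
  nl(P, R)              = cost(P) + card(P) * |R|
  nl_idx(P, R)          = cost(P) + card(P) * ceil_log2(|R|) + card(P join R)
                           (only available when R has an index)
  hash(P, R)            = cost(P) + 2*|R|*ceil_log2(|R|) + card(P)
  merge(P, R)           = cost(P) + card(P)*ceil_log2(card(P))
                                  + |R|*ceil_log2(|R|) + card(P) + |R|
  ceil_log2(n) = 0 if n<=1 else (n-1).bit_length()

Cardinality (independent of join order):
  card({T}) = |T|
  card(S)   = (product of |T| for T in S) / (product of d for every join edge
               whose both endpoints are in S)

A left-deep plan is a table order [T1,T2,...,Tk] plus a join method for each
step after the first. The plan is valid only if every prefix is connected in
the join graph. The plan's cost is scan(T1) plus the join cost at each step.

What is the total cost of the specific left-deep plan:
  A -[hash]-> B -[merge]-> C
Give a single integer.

step 1: scan A: cost=60, card=60
step 2: join B via hash
    card(P join B) = 60*40/(4) = 600
    cost = 60 + 2*40*6 + 60 = 600
step 3: join C via merge
    card(P join C) = 600*60/(60) = 600
    cost = 600 + 600*10 + 60*6 + 600 + 60 = 7620

7620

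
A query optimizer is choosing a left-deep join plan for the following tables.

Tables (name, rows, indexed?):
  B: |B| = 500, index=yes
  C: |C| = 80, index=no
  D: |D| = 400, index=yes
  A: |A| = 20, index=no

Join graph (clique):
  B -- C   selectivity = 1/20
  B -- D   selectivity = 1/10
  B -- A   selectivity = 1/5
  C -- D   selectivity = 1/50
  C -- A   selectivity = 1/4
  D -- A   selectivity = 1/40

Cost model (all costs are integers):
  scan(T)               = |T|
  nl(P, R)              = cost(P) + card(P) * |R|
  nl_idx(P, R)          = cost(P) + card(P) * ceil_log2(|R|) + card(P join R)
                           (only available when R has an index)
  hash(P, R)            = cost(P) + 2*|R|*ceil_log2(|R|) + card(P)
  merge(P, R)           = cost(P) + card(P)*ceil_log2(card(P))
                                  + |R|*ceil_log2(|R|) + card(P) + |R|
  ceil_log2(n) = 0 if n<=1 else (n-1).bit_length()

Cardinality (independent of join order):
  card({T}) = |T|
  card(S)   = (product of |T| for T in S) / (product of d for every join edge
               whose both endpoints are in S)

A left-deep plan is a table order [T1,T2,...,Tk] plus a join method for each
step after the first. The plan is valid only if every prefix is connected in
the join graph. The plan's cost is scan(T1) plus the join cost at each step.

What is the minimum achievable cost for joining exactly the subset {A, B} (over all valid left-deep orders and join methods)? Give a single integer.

Selinger DP over subsets of {A,B}:
  {B}: scan cost=500, card=500
  {A}: scan cost=20, card=20
  {AB}: card=2000; try (A,hash)→1200, (B,nl_idx)→2200, (B,merge)→5140, (A,merge)→5620, (B,hash)→9040, (B,nl)→10020 …(+1); best=1200 via (A,hash)

1200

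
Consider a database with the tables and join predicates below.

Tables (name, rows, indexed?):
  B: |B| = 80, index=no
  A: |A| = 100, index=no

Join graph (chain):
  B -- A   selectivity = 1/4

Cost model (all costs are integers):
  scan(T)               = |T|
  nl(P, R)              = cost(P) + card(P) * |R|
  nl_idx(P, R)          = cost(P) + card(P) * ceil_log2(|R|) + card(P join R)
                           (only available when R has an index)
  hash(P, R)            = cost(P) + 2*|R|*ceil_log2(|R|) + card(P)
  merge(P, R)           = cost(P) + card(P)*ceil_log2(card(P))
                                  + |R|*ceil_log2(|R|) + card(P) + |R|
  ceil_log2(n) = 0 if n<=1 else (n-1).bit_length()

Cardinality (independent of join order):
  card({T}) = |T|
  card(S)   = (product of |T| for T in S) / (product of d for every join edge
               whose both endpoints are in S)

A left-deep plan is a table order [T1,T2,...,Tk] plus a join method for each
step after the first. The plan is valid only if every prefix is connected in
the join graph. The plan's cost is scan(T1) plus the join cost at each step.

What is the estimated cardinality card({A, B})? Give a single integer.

2000

Tables in S: A(100), B(80)
Edges inside S: B-A(d=4)
numerator = 100 * 80 = 8000
denominator = 4 = 4
card(S) = 8000 / 4 = 2000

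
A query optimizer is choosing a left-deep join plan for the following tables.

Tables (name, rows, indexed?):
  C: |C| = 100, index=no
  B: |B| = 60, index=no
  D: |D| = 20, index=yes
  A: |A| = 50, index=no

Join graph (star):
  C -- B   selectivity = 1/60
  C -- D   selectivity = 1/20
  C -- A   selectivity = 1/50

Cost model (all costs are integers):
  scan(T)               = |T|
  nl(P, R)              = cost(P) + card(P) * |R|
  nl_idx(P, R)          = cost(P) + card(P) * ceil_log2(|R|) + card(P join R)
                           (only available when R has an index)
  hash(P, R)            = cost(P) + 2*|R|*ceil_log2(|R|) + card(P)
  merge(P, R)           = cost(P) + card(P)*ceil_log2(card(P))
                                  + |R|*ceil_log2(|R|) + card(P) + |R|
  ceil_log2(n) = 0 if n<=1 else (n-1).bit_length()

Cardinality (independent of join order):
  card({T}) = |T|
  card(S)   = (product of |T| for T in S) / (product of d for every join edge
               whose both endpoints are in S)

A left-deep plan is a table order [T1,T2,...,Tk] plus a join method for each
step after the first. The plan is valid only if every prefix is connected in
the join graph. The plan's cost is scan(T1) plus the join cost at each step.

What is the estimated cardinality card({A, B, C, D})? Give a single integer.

Tables in S: A(50), B(60), C(100), D(20)
Edges inside S: C-B(d=60), C-D(d=20), C-A(d=50)
numerator = 50 * 60 * 100 * 20 = 6000000
denominator = 60 * 20 * 50 = 60000
card(S) = 6000000 / 60000 = 100

100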